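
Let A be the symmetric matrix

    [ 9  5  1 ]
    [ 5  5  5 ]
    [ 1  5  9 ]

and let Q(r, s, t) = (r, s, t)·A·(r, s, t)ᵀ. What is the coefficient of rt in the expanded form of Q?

2

The coefficient of rt is A[1,3] + A[3,1] = 2·1 = 2.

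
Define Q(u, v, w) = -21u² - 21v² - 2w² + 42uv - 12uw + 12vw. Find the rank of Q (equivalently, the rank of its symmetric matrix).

The associated matrix is A = [[-21, 21, -6], [21, -21, 6], [-6, 6, -2]].
Applying the same elementary operations to the rows and columns of A produces a congruent diagonal matrix with entries -21, 0, -2/7.
That gives 2 negative, 1 zero pivots.
The rank is the number of nonzero pivots: 2.

2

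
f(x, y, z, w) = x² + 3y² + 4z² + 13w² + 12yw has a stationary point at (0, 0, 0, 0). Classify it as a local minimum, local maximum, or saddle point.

local minimum

The Hessian at the origin is H = [[2, 0, 0, 0], [0, 6, 0, 12], [0, 0, 8, 0], [0, 12, 0, 26]].
Applying the same elementary operations to the rows and columns of H produces a congruent diagonal matrix with entries 2, 6, 8, 2.
That gives 4 positive pivots.
H is positive definite, so the origin is a strict local minimum.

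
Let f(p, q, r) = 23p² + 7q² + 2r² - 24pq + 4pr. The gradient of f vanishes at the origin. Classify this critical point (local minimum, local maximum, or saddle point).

The Hessian at the origin is H = [[46, -24, 4], [-24, 14, 0], [4, 0, 4]].
An LDLᵀ factorisation of H has diagonal entries 46, 34/23, 12/17.
So there are 3 positive pivots.
H is positive definite, so the origin is a strict local minimum.

local minimum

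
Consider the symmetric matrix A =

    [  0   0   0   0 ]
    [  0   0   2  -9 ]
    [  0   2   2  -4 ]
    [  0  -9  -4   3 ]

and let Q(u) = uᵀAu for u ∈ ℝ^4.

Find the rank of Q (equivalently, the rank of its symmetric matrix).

3

Row reduction of A gives 3 nonzero rows, so rank A = 3.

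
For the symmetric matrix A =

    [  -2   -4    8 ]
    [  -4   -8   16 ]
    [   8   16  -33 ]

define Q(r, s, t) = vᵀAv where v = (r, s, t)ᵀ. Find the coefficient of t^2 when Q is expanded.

The coefficient of t^2 is the diagonal entry A[3,3] = -33.

-33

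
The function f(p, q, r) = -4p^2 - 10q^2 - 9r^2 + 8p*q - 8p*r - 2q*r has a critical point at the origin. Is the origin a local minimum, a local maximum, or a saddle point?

local maximum

The Hessian at the origin is H = [[-8, 8, -8], [8, -20, -2], [-8, -2, -18]].
Congruent diagonalization of H (simultaneous row and column reduction) yields pivots -8, -12, -5/3.
So there are 3 negative pivots.
H is negative definite, so the origin is a strict local maximum.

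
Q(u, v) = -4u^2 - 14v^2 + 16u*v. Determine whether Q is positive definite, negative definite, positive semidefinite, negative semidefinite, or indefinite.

The symmetric matrix of Q is [[-4, 8], [8, -14]].
For the 2×2 matrix [[-4, 8], [8, -14]]: det = -4·-14 − (8)² = -8, trace = -18.
det < 0 so the eigenvalues have opposite signs; the form is indefinite.

indefinite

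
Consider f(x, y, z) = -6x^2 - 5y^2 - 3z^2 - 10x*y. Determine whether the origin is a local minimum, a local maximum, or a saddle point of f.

The Hessian at the origin is H = [[-12, -10, 0], [-10, -10, 0], [0, 0, -6]].
Row-reducing H symmetrically gives the diagonal entries -12, -5/3, -6.
So there are 3 negative pivots.
H is negative definite, so the origin is a strict local maximum.

local maximum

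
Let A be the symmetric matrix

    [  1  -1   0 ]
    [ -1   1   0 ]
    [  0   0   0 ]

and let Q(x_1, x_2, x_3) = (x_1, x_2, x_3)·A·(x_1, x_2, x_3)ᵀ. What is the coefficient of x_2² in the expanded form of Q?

The coefficient of x_2² is the diagonal entry A[2,2] = 1.

1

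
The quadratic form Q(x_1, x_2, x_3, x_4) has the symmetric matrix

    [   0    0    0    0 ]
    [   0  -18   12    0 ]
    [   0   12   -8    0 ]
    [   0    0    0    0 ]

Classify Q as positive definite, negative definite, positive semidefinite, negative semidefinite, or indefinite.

negative semidefinite

Congruent diagonalization of A (simultaneous row and column reduction) yields pivots 0, -18, 0, 0.
So there are 1 negative, 3 zero pivots.
Hence Q is negative semidefinite.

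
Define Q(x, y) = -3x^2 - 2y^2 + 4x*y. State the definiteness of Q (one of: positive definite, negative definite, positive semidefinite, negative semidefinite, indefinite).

The symmetric matrix of Q is [[-3, 2], [2, -2]].
For the 2×2 matrix [[-3, 2], [2, -2]]: det = -3·-2 − (2)² = 2, trace = -5.
det > 0 so both eigenvalues share the sign of the trace; trace = -5 < 0 ⇒ both negative.

negative definite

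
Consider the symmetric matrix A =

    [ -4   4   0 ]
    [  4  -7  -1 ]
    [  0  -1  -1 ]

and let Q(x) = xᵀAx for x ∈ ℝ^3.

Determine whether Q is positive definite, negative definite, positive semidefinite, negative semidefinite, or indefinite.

negative definite

Leading principal minors: Δ_1 = -4, Δ_2 = 12, Δ_3 = -8.
The signs alternate starting with Δ_1 < 0, so by Sylvester's criterion Q is negative definite.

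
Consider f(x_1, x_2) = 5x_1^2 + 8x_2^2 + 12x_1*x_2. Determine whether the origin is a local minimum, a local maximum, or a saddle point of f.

The Hessian at the origin is H = [[10, 12], [12, 16]].
det H = 10·16 − (12)² = 16 > 0 and H[1,1] = 10 > 0, so H is positive definite.
Therefore the origin is a local minimum.

local minimum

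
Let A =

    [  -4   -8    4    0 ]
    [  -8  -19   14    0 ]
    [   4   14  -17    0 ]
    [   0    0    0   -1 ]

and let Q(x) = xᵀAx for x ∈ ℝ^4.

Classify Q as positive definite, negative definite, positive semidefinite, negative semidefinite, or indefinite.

Leading principal minors: Δ_1 = -4, Δ_2 = 12, Δ_3 = -12, Δ_4 = 12.
The signs alternate starting with Δ_1 < 0, so by Sylvester's criterion Q is negative definite.

negative definite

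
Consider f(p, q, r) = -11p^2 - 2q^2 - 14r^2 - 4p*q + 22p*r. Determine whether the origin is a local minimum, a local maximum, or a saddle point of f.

The Hessian at the origin is H = [[-22, -4, 22], [-4, -4, 0], [22, 0, -28]].
An LDLᵀ factorisation of H has diagonal entries -22, -36/11, -10/9.
So there are 3 negative pivots.
H is negative definite, so the origin is a strict local maximum.

local maximum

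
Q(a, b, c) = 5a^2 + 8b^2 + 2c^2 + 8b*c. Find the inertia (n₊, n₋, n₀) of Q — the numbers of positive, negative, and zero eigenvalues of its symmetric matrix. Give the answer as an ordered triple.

The associated matrix is A = [[5, 0, 0], [0, 8, 4], [0, 4, 2]].
Congruent diagonalization of A (simultaneous row and column reduction) yields pivots 5, 8, 0.
So there are 2 positive, 1 zero pivots.

(2, 0, 1)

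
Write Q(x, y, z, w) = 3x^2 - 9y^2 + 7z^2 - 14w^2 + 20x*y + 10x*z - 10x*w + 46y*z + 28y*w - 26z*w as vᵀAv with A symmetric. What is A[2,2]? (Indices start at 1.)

The coefficient of y^2 in Q is -9, and that is exactly A[2,2].

-9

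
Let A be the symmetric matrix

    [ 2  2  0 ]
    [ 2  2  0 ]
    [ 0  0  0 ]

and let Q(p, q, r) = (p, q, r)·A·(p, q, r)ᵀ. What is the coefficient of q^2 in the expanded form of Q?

The coefficient of q^2 is the diagonal entry A[2,2] = 2.

2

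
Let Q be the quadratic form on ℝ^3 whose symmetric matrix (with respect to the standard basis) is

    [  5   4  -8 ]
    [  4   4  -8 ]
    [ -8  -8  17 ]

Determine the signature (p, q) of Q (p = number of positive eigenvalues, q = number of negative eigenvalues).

(3, 0)

Symmetric row and column elimination reduces A to a congruent diagonal form with pivots 5, 4/5, 1.
Counting signs: 3 positive.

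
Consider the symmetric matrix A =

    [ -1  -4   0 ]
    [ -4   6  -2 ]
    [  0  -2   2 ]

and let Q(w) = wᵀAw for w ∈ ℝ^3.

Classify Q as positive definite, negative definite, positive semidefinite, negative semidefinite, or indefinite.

indefinite

Congruent diagonalization of A (simultaneous row and column reduction) yields pivots -1, 22, 20/11.
Counting signs: 2 positive, 1 negative.
Hence Q is indefinite.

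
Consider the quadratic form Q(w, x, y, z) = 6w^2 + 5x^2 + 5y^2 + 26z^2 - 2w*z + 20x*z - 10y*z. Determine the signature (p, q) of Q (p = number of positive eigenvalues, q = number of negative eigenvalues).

Write A = [[6, 0, 0, -1], [0, 5, 0, 10], [0, 0, 5, -5], [-1, 10, -5, 26]].
Symmetric row and column elimination reduces A to a congruent diagonal form with pivots 6, 5, 5, 5/6.
Counting signs: 4 positive.

(4, 0)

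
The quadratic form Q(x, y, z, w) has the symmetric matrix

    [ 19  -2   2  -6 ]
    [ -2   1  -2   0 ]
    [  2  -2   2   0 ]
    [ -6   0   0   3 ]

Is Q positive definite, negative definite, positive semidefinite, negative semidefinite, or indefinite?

indefinite

Row-reducing A symmetrically gives the diagonal entries 19, 15/19, -34/15, 15/17.
Counting signs: 3 positive, 1 negative.
Hence Q is indefinite.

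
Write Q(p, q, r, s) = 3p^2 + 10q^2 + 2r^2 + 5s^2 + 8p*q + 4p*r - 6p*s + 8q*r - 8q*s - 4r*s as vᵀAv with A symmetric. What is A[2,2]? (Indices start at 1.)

The coefficient of q^2 in Q is 10, and that is exactly A[2,2].

10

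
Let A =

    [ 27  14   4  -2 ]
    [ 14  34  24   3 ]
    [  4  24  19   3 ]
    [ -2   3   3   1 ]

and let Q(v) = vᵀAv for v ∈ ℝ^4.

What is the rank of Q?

4

An LDLᵀ factorisation of A has diagonal entries 27, 722/27, 155/361, 15/62.
That gives 4 positive pivots.
The rank is the number of nonzero pivots: 4.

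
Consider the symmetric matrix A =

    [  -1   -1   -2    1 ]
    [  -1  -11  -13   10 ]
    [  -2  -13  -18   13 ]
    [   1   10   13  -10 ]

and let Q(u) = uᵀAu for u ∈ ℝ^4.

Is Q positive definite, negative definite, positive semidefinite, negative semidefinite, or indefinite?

Congruent diagonalization of A (simultaneous row and column reduction) yields pivots -1, -10, -19/10, -5/19.
That gives 4 negative pivots.
Hence Q is negative definite.

negative definite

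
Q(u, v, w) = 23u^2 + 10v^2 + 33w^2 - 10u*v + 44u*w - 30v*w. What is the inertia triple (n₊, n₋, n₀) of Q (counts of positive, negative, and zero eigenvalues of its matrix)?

(3, 0, 0)

Write A = [[23, -5, 22], [-5, 10, -15], [22, -15, 33]].
Row-reducing A symmetrically gives the diagonal entries 23, 205/23, 10/41.
Counting signs: 3 positive.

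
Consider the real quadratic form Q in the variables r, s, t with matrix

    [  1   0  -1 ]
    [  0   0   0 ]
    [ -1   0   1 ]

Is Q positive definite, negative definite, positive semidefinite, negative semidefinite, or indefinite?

positive semidefinite

Congruent diagonalization of A (simultaneous row and column reduction) yields pivots 1, 0, 0.
Counting signs: 1 positive, 2 zero.
Hence Q is positive semidefinite.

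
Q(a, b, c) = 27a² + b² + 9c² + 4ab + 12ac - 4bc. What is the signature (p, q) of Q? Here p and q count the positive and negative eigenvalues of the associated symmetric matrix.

(3, 0)

Write A = [[27, 2, 6], [2, 1, -2], [6, -2, 9]].
An LDLᵀ factorisation of A has diagonal entries 27, 23/27, 15/23.
That gives 3 positive pivots.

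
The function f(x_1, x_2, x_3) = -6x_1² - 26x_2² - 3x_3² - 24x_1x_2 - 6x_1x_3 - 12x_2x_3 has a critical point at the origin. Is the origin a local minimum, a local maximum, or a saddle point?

The Hessian at the origin is H = [[-12, -24, -6], [-24, -52, -12], [-6, -12, -6]].
Row-reducing H symmetrically gives the diagonal entries -12, -4, -3.
That gives 3 negative pivots.
H is negative definite, so the origin is a strict local maximum.

local maximum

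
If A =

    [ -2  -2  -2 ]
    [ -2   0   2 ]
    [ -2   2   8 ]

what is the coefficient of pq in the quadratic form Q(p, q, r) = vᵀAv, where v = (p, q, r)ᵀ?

-4

The coefficient of pq is A[1,2] + A[2,1] = 2·(-2) = -4.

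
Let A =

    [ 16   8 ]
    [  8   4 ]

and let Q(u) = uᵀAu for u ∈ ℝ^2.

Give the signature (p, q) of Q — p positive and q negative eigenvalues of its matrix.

(1, 0)

Symmetric row and column elimination reduces A to a congruent diagonal form with pivots 16, 0.
Counting signs: 1 positive, 1 zero.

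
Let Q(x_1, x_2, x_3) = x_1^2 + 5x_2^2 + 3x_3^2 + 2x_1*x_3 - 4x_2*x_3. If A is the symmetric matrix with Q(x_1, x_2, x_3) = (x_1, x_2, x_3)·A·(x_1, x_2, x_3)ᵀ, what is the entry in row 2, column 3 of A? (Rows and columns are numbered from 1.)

-2

The coefficient of x_2·x_3 in Q is -4. For a symmetric A this equals A[2,3] + A[3,2] = 2·A[2,3].
So A[2,3] = -4/2 = -2.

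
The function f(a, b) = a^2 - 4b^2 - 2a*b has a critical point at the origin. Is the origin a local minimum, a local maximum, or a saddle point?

The Hessian at the origin is H = [[2, -2], [-2, -8]].
det H = 2·-8 − (-2)² = -20 < 0, so H is indefinite.
Therefore the origin is a saddle point.

saddle point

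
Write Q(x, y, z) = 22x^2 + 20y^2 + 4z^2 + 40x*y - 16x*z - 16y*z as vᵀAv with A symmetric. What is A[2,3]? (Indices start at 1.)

The coefficient of y·z in Q is -16. For a symmetric A this equals A[2,3] + A[3,2] = 2·A[2,3].
So A[2,3] = -16/2 = -8.

-8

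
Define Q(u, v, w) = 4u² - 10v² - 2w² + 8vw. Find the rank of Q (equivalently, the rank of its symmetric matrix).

The associated matrix is A = [[4, 0, 0], [0, -10, 4], [0, 4, -2]].
An LDLᵀ factorisation of A has diagonal entries 4, -10, -2/5.
Counting signs: 1 positive, 2 negative.
The rank is the number of nonzero pivots: 3.

3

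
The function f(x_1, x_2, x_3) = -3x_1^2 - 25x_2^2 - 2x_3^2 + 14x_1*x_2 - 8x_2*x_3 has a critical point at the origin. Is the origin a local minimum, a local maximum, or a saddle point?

The Hessian at the origin is H = [[-6, 14, 0], [14, -50, -8], [0, -8, -4]].
Row-reducing H symmetrically gives the diagonal entries -6, -52/3, -4/13.
So there are 3 negative pivots.
H is negative definite, so the origin is a strict local maximum.

local maximum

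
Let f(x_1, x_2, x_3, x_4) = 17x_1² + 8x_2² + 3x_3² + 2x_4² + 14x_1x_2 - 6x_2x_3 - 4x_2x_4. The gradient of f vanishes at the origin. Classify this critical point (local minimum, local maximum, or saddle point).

The Hessian at the origin is H = [[34, 14, 0, 0], [14, 16, -6, -4], [0, -6, 6, 0], [0, -4, 0, 4]].
Applying the same elementary operations to the rows and columns of H produces a congruent diagonal matrix with entries 34, 174/17, 72/29, 2/9.
That gives 4 positive pivots.
H is positive definite, so the origin is a strict local minimum.

local minimum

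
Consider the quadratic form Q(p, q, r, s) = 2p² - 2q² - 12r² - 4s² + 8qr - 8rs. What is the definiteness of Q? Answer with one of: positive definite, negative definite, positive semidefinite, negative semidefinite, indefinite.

The associated matrix is A = [[2, 0, 0, 0], [0, -2, 4, 0], [0, 4, -12, -4], [0, 0, -4, -4]].
Symmetric row and column elimination reduces A to a congruent diagonal form with pivots 2, -2, -4, 0.
Counting signs: 1 positive, 2 negative, 1 zero.
Hence Q is indefinite.

indefinite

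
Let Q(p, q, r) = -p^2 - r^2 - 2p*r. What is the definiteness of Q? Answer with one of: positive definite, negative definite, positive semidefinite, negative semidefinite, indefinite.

The symmetric matrix is A = [[-1, 0, -1], [0, 0, 0], [-1, 0, -1]].
Congruent diagonalization of A (simultaneous row and column reduction) yields pivots -1, 0, 0.
That gives 1 negative, 2 zero pivots.
Hence Q is negative semidefinite.

negative semidefinite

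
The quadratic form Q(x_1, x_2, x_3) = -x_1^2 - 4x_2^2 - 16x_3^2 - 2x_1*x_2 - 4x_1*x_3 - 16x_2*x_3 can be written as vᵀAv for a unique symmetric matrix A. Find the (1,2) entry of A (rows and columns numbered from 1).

The coefficient of x_1·x_2 in Q is -2. For a symmetric A this equals A[1,2] + A[2,1] = 2·A[1,2].
So A[1,2] = -2/2 = -1.

-1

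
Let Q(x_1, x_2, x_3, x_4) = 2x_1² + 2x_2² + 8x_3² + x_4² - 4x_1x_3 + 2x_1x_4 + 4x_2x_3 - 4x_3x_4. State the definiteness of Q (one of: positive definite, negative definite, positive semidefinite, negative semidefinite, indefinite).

positive definite

The symmetric matrix of Q is A = [[2, 0, -2, 1], [0, 2, 2, 0], [-2, 2, 8, -2], [1, 0, -2, 1]].
Leading principal minors: Δ_1 = 2, Δ_2 = 4, Δ_3 = 16, Δ_4 = 4.
All leading principal minors are positive, so by Sylvester's criterion Q is positive definite.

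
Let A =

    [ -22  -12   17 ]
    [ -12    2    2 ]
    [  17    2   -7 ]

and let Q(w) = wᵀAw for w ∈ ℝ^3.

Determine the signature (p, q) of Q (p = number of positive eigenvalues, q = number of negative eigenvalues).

(1, 2)

Row-reducing A symmetrically gives the diagonal entries -22, 94/11, -5/94.
So there are 1 positive, 2 negative pivots.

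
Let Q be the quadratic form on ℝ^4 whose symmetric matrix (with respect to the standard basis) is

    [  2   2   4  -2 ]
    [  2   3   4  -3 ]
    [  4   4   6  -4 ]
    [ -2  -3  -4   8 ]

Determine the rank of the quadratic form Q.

4

Row-reducing A symmetrically gives the diagonal entries 2, 1, -2, 5.
Counting signs: 3 positive, 1 negative.
The rank is the number of nonzero pivots: 4.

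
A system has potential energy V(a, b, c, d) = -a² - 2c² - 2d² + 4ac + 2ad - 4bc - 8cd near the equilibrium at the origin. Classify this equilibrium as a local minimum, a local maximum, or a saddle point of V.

The Hessian at the origin is H = [[-2, 0, 4, 2], [0, 0, -4, 0], [4, -4, -4, -8], [2, 0, -8, -4]].
H is indefinite, so the origin is a saddle point.

saddle point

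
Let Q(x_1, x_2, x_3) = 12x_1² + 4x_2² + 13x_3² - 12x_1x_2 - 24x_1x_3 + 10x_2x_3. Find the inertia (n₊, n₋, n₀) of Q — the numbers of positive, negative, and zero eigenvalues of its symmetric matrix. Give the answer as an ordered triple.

(2, 0, 1)

Write A = [[12, -6, -12], [-6, 4, 5], [-12, 5, 13]].
Applying the same elementary operations to the rows and columns of A produces a congruent diagonal matrix with entries 12, 1, 0.
Counting signs: 2 positive, 1 zero.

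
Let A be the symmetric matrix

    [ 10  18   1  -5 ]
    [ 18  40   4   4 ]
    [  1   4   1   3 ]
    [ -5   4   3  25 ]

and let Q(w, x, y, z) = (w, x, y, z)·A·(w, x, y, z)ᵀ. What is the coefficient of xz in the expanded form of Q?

The coefficient of xz is A[2,4] + A[4,2] = 2·4 = 8.

8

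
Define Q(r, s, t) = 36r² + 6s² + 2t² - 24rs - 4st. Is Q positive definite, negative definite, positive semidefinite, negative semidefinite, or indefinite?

positive semidefinite

The symmetric matrix is A = [[36, -12, 0], [-12, 6, -2], [0, -2, 2]].
Row-reducing A symmetrically gives the diagonal entries 36, 2, 0.
That gives 2 positive, 1 zero pivots.
Hence Q is positive semidefinite.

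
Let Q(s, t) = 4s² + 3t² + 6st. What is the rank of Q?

The associated matrix is A = [[4, 3], [3, 3]].
An LDLᵀ factorisation of A has diagonal entries 4, 3/4.
That gives 2 positive pivots.
The rank is the number of nonzero pivots: 2.

2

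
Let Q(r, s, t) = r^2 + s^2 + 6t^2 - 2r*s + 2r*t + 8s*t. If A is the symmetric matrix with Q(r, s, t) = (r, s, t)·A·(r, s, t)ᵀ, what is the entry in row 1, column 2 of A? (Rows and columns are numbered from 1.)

-1

The coefficient of r·s in Q is -2. For a symmetric A this equals A[1,2] + A[2,1] = 2·A[1,2].
So A[1,2] = -2/2 = -1.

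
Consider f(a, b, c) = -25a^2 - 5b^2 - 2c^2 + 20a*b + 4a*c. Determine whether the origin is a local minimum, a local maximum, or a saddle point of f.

local maximum

The Hessian at the origin is H = [[-50, 20, 4], [20, -10, 0], [4, 0, -4]].
Symmetric row and column elimination reduces H to a congruent diagonal form with pivots -50, -2, -12/5.
So there are 3 negative pivots.
H is negative definite, so the origin is a strict local maximum.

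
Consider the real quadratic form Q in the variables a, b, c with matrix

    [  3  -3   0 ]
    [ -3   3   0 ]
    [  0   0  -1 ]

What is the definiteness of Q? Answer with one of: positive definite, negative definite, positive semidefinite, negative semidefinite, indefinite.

indefinite

Congruent diagonalization of A (simultaneous row and column reduction) yields pivots 3, 0, -1.
That gives 1 positive, 1 negative, 1 zero pivots.
Hence Q is indefinite.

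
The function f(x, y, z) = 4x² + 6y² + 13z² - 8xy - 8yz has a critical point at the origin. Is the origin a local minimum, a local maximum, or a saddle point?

The Hessian at the origin is H = [[8, -8, 0], [-8, 12, -8], [0, -8, 26]].
An LDLᵀ factorisation of H has diagonal entries 8, 4, 10.
That gives 3 positive pivots.
H is positive definite, so the origin is a strict local minimum.

local minimum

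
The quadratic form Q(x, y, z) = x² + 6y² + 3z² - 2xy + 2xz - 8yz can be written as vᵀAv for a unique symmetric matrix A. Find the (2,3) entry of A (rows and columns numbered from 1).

The coefficient of y·z in Q is -8. For a symmetric A this equals A[2,3] + A[3,2] = 2·A[2,3].
So A[2,3] = -8/2 = -4.

-4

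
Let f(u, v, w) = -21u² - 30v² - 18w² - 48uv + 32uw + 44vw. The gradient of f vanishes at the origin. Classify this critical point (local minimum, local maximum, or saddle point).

The Hessian at the origin is H = [[-42, -48, 32], [-48, -60, 44], [32, 44, -36]].
An LDLᵀ factorisation of H has diagonal entries -42, -36/7, -8/9.
That gives 3 negative pivots.
H is negative definite, so the origin is a strict local maximum.

local maximum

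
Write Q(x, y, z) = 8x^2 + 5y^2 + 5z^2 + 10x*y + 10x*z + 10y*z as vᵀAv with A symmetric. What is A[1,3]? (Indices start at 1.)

5

The coefficient of x·z in Q is 10. For a symmetric A this equals A[1,3] + A[3,1] = 2·A[1,3].
So A[1,3] = 10/2 = 5.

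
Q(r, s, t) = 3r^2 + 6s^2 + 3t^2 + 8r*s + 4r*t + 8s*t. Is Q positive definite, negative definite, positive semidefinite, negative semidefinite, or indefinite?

The associated matrix is A = [[3, 4, 2], [4, 6, 4], [2, 4, 3]].
An LDLᵀ factorisation of A has diagonal entries 3, 2/3, -1.
That gives 2 positive, 1 negative pivots.
Hence Q is indefinite.

indefinite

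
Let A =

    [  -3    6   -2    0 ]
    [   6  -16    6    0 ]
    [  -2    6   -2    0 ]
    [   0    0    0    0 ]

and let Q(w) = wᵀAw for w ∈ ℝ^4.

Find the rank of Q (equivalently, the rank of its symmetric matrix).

Row-reducing A symmetrically gives the diagonal entries -3, -4, 1/3, 0.
That gives 1 positive, 2 negative, 1 zero pivots.
The rank is the number of nonzero pivots: 3.

3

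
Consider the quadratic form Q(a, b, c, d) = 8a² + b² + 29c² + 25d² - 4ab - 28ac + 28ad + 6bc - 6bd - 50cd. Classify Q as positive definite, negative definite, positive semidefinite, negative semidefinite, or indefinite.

The symmetric matrix is A = [[8, -2, -14, 14], [-2, 1, 3, -3], [-14, 3, 29, -25], [14, -3, -25, 25]].
Row-reducing A symmetrically gives the diagonal entries 8, 1/2, 4, 0.
Counting signs: 3 positive, 1 zero.
Hence Q is positive semidefinite.

positive semidefinite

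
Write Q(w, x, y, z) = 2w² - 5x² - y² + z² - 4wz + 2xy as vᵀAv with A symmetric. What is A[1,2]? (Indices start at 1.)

0

The coefficient of w·x in Q is 0. For a symmetric A this equals A[1,2] + A[2,1] = 2·A[1,2].
So A[1,2] = 0/2 = 0.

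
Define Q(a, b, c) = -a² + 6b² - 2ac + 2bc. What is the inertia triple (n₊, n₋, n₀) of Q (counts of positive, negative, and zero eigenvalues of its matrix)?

(2, 1, 0)

The symmetric matrix is A = [[-1, 0, -1], [0, 6, 1], [-1, 1, 0]].
Symmetric row and column elimination reduces A to a congruent diagonal form with pivots -1, 6, 5/6.
Counting signs: 2 positive, 1 negative.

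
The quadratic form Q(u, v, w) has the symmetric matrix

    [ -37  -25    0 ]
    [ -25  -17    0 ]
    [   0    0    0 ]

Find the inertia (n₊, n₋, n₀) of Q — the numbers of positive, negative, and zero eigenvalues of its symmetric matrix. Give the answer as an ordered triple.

(0, 2, 1)

Symmetric row and column elimination reduces A to a congruent diagonal form with pivots -37, -4/37, 0.
That gives 2 negative, 1 zero pivots.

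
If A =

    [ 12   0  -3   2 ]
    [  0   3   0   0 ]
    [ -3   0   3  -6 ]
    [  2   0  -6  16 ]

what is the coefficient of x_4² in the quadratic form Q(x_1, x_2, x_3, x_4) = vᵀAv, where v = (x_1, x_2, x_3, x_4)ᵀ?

16

The coefficient of x_4² is the diagonal entry A[4,4] = 16.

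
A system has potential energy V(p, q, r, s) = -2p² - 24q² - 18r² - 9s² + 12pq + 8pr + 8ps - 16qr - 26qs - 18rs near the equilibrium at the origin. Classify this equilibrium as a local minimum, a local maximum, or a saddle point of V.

local maximum

The Hessian at the origin is H = [[-4, 12, 8, 8], [12, -48, -16, -26], [8, -16, -36, -18], [8, -26, -18, -18]].
An LDLᵀ factorisation of H has diagonal entries -4, -12, -44/3, -10/11.
Counting signs: 4 negative.
H is negative definite, so the origin is a strict local maximum.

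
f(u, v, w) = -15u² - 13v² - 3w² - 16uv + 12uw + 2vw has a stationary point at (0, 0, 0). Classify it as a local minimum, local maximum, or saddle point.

local maximum

The Hessian at the origin is H = [[-30, -16, 12], [-16, -26, 2], [12, 2, -6]].
Symmetric row and column elimination reduces H to a congruent diagonal form with pivots -30, -262/15, -12/131.
Counting signs: 3 negative.
H is negative definite, so the origin is a strict local maximum.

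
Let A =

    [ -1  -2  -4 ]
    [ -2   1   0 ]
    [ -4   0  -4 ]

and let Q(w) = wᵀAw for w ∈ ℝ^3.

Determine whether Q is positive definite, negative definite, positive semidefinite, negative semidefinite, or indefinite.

indefinite

Congruent diagonalization of A (simultaneous row and column reduction) yields pivots -1, 5, -4/5.
That gives 1 positive, 2 negative pivots.
Hence Q is indefinite.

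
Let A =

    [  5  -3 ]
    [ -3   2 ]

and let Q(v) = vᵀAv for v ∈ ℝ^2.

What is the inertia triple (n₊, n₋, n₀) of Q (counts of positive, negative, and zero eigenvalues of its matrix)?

(2, 0, 0)

An LDLᵀ factorisation of A has diagonal entries 5, 1/5.
That gives 2 positive pivots.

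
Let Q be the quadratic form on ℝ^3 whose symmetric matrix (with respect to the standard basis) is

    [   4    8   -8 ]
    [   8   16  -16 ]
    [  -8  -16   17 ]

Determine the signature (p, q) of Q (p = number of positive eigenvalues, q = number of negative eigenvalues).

Row-reducing A symmetrically gives the diagonal entries 4, 0, 1.
Counting signs: 2 positive, 1 zero.

(2, 0)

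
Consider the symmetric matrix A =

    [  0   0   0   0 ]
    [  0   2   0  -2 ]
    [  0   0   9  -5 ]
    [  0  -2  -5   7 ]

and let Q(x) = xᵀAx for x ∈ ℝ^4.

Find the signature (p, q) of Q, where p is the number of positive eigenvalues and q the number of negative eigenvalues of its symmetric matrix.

Symmetric row and column elimination reduces A to a congruent diagonal form with pivots 0, 2, 9, 20/9.
So there are 3 positive, 1 zero pivots.

(3, 0)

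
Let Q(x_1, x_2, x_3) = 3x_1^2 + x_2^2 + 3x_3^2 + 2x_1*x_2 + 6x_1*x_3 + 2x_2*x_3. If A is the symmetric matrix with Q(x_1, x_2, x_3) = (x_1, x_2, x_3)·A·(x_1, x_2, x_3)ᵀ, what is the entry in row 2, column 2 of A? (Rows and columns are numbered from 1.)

The coefficient of x_2^2 in Q is 1, and that is exactly A[2,2].

1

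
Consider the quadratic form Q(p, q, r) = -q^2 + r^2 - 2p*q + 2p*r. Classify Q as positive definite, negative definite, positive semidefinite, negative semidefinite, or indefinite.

The symmetric matrix is A = [[0, -1, 1], [-1, -1, 0], [1, 0, 1]].
A is congruent to a diagonal matrix with 1 positive, 1 negative and 1 zero entries, so Q is indefinite.

indefinite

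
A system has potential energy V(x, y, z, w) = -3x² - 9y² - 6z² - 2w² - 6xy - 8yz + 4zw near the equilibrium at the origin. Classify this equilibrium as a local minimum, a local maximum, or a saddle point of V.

local maximum

The Hessian at the origin is H = [[-6, -6, 0, 0], [-6, -18, -8, 0], [0, -8, -12, 4], [0, 0, 4, -4]].
Congruent diagonalization of H (simultaneous row and column reduction) yields pivots -6, -12, -20/3, -8/5.
So there are 4 negative pivots.
H is negative definite, so the origin is a strict local maximum.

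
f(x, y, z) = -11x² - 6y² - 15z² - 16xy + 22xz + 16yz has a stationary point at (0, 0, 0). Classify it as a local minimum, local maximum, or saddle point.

The Hessian at the origin is H = [[-22, -16, 22], [-16, -12, 16], [22, 16, -30]].
Applying the same elementary operations to the rows and columns of H produces a congruent diagonal matrix with entries -22, -4/11, -8.
Counting signs: 3 negative.
H is negative definite, so the origin is a strict local maximum.

local maximum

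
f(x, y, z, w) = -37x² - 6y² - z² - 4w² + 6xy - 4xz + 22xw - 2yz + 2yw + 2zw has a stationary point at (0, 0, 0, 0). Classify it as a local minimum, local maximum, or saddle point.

local maximum

The Hessian at the origin is H = [[-74, 6, -4, 22], [6, -12, -2, 2], [-4, -2, -2, 2], [22, 2, 2, -8]].
Applying the same elementary operations to the rows and columns of H produces a congruent diagonal matrix with entries -74, -426/37, -280/213, -3/14.
That gives 4 negative pivots.
H is negative definite, so the origin is a strict local maximum.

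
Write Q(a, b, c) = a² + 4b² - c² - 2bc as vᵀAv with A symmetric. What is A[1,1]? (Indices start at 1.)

The coefficient of a² in Q is 1, and that is exactly A[1,1].

1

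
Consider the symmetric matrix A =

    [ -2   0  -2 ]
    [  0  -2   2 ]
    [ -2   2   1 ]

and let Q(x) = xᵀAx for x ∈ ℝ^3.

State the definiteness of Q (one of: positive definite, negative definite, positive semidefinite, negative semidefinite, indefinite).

indefinite

Symmetric row and column elimination reduces A to a congruent diagonal form with pivots -2, -2, 5.
Counting signs: 1 positive, 2 negative.
Hence Q is indefinite.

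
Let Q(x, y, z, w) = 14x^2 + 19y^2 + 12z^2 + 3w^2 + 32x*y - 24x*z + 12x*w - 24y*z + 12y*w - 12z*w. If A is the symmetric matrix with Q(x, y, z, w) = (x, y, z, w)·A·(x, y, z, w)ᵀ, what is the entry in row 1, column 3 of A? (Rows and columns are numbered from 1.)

The coefficient of x·z in Q is -24. For a symmetric A this equals A[1,3] + A[3,1] = 2·A[1,3].
So A[1,3] = -24/2 = -12.

-12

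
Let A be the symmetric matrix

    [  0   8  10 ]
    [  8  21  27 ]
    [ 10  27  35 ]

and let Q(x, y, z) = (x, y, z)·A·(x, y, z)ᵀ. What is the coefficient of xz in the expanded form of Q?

The coefficient of xz is A[1,3] + A[3,1] = 2·10 = 20.

20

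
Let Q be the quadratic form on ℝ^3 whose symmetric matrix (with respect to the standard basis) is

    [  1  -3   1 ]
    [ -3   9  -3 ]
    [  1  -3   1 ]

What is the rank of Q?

1

Applying the same elementary operations to the rows and columns of A produces a congruent diagonal matrix with entries 1, 0, 0.
So there are 1 positive, 2 zero pivots.
The rank is the number of nonzero pivots: 1.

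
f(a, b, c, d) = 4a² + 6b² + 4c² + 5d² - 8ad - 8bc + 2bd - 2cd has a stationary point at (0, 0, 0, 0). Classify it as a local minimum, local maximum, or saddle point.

The Hessian at the origin is H = [[8, 0, 0, -8], [0, 12, -8, 2], [0, -8, 8, -2], [-8, 2, -2, 10]].
An LDLᵀ factorisation of H has diagonal entries 8, 12, 8/3, 3/2.
That gives 4 positive pivots.
H is positive definite, so the origin is a strict local minimum.

local minimum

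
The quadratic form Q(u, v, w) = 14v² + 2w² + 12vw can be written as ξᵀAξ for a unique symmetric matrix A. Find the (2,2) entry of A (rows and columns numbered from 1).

14

The coefficient of v² in Q is 14, and that is exactly A[2,2].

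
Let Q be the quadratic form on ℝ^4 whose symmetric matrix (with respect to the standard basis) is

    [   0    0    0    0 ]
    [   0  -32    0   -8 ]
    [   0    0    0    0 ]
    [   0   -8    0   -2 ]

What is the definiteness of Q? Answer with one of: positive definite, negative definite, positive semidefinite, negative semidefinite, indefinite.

Congruent diagonalization of A (simultaneous row and column reduction) yields pivots 0, -32, 0, 0.
That gives 1 negative, 3 zero pivots.
Hence Q is negative semidefinite.

negative semidefinite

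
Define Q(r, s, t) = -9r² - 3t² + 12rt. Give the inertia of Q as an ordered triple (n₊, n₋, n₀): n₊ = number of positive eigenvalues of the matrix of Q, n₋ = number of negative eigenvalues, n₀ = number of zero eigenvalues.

The symmetric matrix is A = [[-9, 0, 6], [0, 0, 0], [6, 0, -3]].
Row-reducing A symmetrically gives the diagonal entries -9, 0, 1.
That gives 1 positive, 1 negative, 1 zero pivots.

(1, 1, 1)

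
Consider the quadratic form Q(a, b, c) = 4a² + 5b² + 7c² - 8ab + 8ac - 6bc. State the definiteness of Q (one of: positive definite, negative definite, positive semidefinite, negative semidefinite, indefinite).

Write A = [[4, -4, 4], [-4, 5, -3], [4, -3, 7]].
Applying the same elementary operations to the rows and columns of A produces a congruent diagonal matrix with entries 4, 1, 2.
Counting signs: 3 positive.
Hence Q is positive definite.

positive definite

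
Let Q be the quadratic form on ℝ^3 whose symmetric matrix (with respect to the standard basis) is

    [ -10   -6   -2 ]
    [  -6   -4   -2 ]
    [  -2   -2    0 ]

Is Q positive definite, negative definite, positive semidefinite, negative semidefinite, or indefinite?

indefinite

Row-reducing A symmetrically gives the diagonal entries -10, -2/5, 2.
That gives 1 positive, 2 negative pivots.
Hence Q is indefinite.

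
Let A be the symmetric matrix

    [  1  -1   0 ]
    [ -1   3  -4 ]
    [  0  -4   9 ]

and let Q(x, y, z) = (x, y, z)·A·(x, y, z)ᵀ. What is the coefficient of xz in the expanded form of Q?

The coefficient of xz is A[1,3] + A[3,1] = 2·0 = 0.

0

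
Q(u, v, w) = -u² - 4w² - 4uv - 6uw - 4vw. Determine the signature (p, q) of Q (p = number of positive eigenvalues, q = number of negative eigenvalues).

The symmetric matrix is A = [[-1, -2, -3], [-2, 0, -2], [-3, -2, -4]].
Symmetric row and column elimination reduces A to a congruent diagonal form with pivots -1, 4, 1.
Counting signs: 2 positive, 1 negative.

(2, 1)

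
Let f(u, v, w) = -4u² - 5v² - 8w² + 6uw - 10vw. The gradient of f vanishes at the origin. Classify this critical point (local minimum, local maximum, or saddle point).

local maximum

The Hessian at the origin is H = [[-8, 0, 6], [0, -10, -10], [6, -10, -16]].
Applying the same elementary operations to the rows and columns of H produces a congruent diagonal matrix with entries -8, -10, -3/2.
Counting signs: 3 negative.
H is negative definite, so the origin is a strict local maximum.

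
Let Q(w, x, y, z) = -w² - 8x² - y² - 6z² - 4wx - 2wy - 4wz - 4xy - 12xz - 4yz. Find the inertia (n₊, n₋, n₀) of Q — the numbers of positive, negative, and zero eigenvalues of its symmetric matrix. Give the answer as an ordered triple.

(0, 3, 1)

The symmetric matrix is A = [[-1, -2, -1, -2], [-2, -8, -2, -6], [-1, -2, -1, -2], [-2, -6, -2, -6]].
Congruent diagonalization of A (simultaneous row and column reduction) yields pivots -1, -4, 0, -1.
Counting signs: 3 negative, 1 zero.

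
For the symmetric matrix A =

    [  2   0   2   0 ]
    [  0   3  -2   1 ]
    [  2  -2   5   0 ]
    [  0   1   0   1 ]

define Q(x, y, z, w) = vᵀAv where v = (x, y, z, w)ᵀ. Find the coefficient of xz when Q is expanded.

The coefficient of xz is A[1,3] + A[3,1] = 2·2 = 4.

4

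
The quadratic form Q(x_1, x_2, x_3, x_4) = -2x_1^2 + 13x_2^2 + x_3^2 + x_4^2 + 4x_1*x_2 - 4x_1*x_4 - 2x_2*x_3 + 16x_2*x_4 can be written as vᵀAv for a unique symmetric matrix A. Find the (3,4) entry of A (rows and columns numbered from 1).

The coefficient of x_3·x_4 in Q is 0. For a symmetric A this equals A[3,4] + A[4,3] = 2·A[3,4].
So A[3,4] = 0/2 = 0.

0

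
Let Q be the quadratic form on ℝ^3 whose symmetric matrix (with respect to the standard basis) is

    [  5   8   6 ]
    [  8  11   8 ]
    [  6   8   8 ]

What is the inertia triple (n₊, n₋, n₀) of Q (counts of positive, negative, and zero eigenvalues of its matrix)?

Row-reducing A symmetrically gives the diagonal entries 5, -9/5, 20/9.
Counting signs: 2 positive, 1 negative.

(2, 1, 0)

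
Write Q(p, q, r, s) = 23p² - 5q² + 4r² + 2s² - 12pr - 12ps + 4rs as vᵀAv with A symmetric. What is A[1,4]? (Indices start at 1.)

-6

The coefficient of p·s in Q is -12. For a symmetric A this equals A[1,4] + A[4,1] = 2·A[1,4].
So A[1,4] = -12/2 = -6.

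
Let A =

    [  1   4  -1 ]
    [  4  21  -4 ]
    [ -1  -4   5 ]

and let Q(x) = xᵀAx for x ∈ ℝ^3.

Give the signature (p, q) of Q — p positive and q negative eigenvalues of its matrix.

(3, 0)

An LDLᵀ factorisation of A has diagonal entries 1, 5, 4.
That gives 3 positive pivots.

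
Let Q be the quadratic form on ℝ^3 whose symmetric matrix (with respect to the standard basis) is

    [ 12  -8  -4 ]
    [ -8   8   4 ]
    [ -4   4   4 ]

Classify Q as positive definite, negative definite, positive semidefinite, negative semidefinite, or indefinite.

Leading principal minors: Δ_1 = 12, Δ_2 = 32, Δ_3 = 64.
All leading principal minors are positive, so by Sylvester's criterion Q is positive definite.

positive definite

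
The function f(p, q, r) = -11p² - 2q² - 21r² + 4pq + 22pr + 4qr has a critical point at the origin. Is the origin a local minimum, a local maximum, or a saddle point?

local maximum

The Hessian at the origin is H = [[-22, 4, 22], [4, -4, 4], [22, 4, -42]].
Symmetric row and column elimination reduces H to a congruent diagonal form with pivots -22, -36/11, -4/9.
So there are 3 negative pivots.
H is negative definite, so the origin is a strict local maximum.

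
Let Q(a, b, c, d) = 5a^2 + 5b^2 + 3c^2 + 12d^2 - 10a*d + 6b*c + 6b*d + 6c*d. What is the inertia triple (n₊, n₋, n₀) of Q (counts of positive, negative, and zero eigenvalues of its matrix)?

Write A = [[5, 0, 0, -5], [0, 5, 3, 3], [0, 3, 3, 3], [-5, 3, 3, 12]].
Congruent diagonalization of A (simultaneous row and column reduction) yields pivots 5, 5, 6/5, 4.
So there are 4 positive pivots.

(4, 0, 0)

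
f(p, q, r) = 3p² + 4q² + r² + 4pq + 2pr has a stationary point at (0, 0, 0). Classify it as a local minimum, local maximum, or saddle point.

The Hessian at the origin is H = [[6, 4, 2], [4, 8, 0], [2, 0, 2]].
Applying the same elementary operations to the rows and columns of H produces a congruent diagonal matrix with entries 6, 16/3, 1.
Counting signs: 3 positive.
H is positive definite, so the origin is a strict local minimum.

local minimum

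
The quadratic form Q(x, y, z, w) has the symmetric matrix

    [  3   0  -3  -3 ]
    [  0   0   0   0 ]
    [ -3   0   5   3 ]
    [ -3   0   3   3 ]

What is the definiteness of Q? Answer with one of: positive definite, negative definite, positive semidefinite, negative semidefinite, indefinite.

Symmetric row and column elimination reduces A to a congruent diagonal form with pivots 3, 0, 2, 0.
Counting signs: 2 positive, 2 zero.
Hence Q is positive semidefinite.

positive semidefinite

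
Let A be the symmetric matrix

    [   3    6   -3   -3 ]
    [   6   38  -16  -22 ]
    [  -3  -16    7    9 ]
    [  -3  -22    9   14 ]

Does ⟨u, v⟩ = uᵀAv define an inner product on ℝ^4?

Leading principal minors: Δ_1 = 3, Δ_2 = 78, Δ_3 = 12, Δ_4 = 12.
All leading principal minors are positive, so by Sylvester's criterion Q is positive definite.
⟨·,·⟩ is an inner product exactly when A is positive definite.

yes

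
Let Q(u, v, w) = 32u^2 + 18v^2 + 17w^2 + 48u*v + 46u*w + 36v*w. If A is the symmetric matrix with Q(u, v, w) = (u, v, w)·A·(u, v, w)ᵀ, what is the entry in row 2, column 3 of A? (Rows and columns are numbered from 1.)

The coefficient of v·w in Q is 36. For a symmetric A this equals A[2,3] + A[3,2] = 2·A[2,3].
So A[2,3] = 36/2 = 18.

18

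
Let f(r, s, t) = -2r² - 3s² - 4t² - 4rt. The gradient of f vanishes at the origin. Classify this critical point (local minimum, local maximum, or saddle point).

local maximum

The Hessian at the origin is H = [[-4, 0, -4], [0, -6, 0], [-4, 0, -8]].
An LDLᵀ factorisation of H has diagonal entries -4, -6, -4.
So there are 3 negative pivots.
H is negative definite, so the origin is a strict local maximum.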